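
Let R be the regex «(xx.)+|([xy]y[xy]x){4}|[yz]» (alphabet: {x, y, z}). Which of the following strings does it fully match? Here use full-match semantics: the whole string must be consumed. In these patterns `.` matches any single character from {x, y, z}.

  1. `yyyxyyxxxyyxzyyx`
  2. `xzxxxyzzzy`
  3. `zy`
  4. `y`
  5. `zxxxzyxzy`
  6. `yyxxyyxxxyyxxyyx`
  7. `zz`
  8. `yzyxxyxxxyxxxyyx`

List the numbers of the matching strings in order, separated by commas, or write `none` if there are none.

4, 6

1 → no match
2. `xzxxxyzzzy` → no match
3. `zy` → no match
4. `y` → match
5. `zxxxzyxzy` → no match
6 → match
7. `zz` → no match
8 → no match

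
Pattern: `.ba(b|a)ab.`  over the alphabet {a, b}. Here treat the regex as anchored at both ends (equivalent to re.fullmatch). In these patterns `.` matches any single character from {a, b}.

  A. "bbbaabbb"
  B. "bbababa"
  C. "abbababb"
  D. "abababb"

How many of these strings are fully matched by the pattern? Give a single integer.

2

A → no match
B → match
C → no match
D → match
Total matched: 2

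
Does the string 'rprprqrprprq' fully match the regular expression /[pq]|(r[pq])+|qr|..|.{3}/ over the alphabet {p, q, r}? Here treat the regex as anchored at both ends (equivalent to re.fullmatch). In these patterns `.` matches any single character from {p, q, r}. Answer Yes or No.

Yes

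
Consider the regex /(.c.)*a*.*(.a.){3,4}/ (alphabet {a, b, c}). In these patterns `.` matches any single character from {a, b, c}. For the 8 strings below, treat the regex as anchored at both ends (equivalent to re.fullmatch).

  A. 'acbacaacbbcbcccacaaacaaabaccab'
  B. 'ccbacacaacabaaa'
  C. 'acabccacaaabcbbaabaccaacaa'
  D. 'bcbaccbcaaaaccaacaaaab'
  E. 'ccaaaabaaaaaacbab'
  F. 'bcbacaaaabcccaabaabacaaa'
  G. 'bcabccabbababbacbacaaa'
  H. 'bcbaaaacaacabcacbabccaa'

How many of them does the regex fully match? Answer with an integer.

A → match
B → match
C → match
D → match
E → match
F → match
G → match
H → no match
Total matched: 7

7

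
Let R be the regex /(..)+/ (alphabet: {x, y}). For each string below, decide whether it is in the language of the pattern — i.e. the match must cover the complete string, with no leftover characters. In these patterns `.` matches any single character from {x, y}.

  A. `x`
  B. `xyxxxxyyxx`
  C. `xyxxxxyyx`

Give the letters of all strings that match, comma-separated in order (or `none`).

A → no match
B → match
C → no match

B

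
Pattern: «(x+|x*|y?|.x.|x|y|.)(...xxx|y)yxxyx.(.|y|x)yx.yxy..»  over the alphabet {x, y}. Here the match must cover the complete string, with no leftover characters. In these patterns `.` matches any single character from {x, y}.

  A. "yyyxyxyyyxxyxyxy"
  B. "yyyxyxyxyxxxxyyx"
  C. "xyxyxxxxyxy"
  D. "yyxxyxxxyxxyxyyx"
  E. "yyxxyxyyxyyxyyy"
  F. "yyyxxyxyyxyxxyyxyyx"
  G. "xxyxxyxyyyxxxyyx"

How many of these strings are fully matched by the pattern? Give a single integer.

A → no match
B → no match
C → no match
D → match
E → no match
F → no match
G → no match
Total matched: 1

1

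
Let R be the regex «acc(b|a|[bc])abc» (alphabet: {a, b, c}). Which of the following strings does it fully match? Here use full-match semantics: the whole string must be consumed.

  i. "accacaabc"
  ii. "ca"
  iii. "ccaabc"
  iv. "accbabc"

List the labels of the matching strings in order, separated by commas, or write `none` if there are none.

iv

i. "accacaabc" → no match
ii. "ca" → no match — must start with "acc"
iii. "ccaabc" → no match — must start with "acc"
iv. "accbabc" → match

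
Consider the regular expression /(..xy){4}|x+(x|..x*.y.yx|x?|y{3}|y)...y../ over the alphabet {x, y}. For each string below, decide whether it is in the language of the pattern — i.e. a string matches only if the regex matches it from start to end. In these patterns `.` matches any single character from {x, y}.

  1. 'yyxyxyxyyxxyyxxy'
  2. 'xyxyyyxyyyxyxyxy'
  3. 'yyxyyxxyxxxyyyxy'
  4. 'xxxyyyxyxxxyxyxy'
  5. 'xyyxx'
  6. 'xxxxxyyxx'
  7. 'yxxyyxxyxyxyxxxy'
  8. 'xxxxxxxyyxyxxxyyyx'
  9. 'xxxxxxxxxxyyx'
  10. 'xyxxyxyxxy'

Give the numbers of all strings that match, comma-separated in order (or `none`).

1 → match
2 → match
3 → match
4 → match
5. 'xyyxx' → no match
6. 'xxxxxyyxx' → match
7 → match
8 → match
9 → match
10. 'xyxxyxyxxy' → no match

1, 2, 3, 4, 6, 7, 8, 9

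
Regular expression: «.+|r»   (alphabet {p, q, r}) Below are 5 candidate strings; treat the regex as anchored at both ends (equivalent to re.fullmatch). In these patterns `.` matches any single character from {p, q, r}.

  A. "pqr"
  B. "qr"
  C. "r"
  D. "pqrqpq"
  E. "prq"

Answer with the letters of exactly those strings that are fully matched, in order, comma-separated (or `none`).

A → match
B → match
C → match
D → match
E → match

A, B, C, D, E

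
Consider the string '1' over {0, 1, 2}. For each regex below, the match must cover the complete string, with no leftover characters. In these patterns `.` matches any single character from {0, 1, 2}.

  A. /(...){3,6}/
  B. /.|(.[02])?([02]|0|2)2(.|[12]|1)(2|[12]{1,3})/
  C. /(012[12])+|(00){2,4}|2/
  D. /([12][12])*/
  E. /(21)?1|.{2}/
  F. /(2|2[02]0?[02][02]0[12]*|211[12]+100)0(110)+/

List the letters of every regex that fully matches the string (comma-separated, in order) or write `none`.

A → no match
B → match
C → no match
D → no match
E → match
F → no match — must end with '110'

B, E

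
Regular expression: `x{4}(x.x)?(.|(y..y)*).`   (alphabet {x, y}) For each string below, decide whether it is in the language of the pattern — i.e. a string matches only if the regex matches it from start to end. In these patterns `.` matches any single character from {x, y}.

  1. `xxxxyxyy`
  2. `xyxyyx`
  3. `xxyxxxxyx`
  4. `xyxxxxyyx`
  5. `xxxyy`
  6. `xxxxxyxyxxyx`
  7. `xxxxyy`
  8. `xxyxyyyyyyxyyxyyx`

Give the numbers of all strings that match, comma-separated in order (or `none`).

1. `xxxxyxyy` → no match
2. `xyxyyx` → no match
3. `xxyxxxxyx` → no match
4. `xyxxxxyyx` → no match
5. `xxxyy` → no match
6. `xxxxxyxyxxyx` → match
7. `xxxxyy` → match
8 → no match

6, 7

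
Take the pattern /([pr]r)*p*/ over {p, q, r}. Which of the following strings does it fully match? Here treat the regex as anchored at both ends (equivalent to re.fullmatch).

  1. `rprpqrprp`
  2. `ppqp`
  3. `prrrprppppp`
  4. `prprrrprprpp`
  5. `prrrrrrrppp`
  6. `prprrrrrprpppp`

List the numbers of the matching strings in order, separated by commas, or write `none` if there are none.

1. `rprpqrprp` → no match
2. `ppqp` → no match
3. `prrrprppppp` → match
4. `prprrrprprpp` → match
5. `prrrrrrrppp` → match
6 → match

3, 4, 5, 6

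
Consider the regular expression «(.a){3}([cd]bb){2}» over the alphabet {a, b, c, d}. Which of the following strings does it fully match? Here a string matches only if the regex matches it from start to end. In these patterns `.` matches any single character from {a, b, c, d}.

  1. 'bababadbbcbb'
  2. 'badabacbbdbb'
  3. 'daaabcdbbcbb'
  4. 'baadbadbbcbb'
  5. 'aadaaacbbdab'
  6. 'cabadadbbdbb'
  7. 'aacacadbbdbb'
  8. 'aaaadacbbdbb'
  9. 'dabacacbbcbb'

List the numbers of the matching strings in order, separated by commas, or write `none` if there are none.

1, 2, 6, 7, 8, 9

1. 'bababadbbcbb' → match
2. 'badabacbbdbb' → match
3. 'daaabcdbbcbb' → no match
4. 'baadbadbbcbb' → no match
5. 'aadaaacbbdab' → no match — must end with 'bb'
6. 'cabadadbbdbb' → match
7. 'aacacadbbdbb' → match
8. 'aaaadacbbdbb' → match
9. 'dabacacbbcbb' → match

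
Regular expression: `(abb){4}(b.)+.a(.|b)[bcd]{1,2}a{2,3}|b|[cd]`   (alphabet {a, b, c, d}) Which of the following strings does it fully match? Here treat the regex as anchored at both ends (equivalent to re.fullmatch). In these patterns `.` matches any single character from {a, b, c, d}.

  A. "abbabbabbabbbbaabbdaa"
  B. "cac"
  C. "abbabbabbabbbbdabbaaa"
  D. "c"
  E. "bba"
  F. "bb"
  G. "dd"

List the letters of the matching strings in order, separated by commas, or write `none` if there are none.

A → match
B. "cac" → no match
C → match
D. "c" → match
E. "bba" → no match
F. "bb" → no match
G. "dd" → no match

A, C, D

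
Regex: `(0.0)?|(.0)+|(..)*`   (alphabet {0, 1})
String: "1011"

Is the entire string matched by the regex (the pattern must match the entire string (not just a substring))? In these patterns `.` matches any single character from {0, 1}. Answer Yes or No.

Yes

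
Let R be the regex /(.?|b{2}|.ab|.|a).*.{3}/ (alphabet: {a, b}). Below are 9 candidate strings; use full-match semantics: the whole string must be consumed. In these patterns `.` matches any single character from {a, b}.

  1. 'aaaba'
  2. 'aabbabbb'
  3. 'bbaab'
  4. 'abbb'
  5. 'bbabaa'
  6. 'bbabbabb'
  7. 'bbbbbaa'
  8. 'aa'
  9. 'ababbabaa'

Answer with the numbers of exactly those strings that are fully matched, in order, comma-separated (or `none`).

1, 2, 3, 4, 5, 6, 7, 9

1 → match
2 → match
3 → match
4 → match
5 → match
6 → match
7 → match
8 → no match
9 → match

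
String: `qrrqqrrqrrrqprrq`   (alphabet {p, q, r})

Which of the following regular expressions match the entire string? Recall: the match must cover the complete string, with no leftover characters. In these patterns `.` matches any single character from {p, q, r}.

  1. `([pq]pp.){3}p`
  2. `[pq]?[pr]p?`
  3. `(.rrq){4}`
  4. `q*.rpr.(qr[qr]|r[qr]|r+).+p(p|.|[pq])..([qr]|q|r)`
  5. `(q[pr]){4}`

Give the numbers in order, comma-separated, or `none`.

1 → no match — must end with `p`
2 → no match
3 → match
4 → no match
5 → no match

3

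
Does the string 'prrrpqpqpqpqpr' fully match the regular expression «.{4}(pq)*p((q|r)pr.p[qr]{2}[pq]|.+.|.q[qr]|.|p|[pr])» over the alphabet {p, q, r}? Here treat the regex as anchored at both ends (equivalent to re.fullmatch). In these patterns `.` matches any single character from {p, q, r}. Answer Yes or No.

Yes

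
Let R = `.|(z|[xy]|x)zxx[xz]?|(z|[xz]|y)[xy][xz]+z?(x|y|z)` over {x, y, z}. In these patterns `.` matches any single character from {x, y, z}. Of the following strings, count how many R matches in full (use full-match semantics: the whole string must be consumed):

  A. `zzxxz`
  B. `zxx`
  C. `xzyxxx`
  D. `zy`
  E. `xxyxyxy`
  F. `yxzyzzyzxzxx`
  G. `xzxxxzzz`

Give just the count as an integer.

A. `zzxxz` → match
B. `zxx` → no match
C. `xzyxxx` → no match
D. `zy` → no match
E. `xxyxyxy` → no match
F. `yxzyzzyzxzxx` → no match
G. `xzxxxzzz` → no match
Total matched: 1

1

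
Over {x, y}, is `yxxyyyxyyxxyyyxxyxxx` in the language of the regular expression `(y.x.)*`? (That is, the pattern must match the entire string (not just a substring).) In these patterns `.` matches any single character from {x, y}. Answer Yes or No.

Yes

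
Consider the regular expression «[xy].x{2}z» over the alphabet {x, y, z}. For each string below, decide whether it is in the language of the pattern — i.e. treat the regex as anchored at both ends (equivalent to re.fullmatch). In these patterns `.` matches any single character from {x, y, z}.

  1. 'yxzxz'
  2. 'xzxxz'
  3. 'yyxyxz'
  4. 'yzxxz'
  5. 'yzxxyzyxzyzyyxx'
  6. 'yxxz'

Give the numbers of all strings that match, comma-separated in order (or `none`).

1 → no match
2 → match
3 → no match
4 → match
5 → no match — must end with 'xz'
6 → no match

2, 4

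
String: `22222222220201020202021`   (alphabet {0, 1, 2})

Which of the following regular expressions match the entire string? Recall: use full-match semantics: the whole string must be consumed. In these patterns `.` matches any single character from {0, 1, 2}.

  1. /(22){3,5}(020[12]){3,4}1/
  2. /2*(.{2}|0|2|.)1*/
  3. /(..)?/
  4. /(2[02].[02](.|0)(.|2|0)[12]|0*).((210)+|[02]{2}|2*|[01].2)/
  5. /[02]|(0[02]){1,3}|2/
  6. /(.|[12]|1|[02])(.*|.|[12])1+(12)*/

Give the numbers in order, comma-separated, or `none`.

1 → match
2 → no match
3 → no match
4 → no match
5 → no match
6 → match

1, 6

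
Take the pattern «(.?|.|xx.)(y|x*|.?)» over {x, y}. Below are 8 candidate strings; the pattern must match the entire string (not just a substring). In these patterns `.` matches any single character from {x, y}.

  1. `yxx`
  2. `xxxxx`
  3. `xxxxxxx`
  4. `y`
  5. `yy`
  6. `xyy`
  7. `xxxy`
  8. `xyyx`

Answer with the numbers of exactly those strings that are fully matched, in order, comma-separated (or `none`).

1, 2, 3, 4, 5, 7

1. `yxx` → match
2. `xxxxx` → match
3. `xxxxxxx` → match
4. `y` → match
5. `yy` → match
6. `xyy` → no match
7. `xxxy` → match
8. `xyyx` → no match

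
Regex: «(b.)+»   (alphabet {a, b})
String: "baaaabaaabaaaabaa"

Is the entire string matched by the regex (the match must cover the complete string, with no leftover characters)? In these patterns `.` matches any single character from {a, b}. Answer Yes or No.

No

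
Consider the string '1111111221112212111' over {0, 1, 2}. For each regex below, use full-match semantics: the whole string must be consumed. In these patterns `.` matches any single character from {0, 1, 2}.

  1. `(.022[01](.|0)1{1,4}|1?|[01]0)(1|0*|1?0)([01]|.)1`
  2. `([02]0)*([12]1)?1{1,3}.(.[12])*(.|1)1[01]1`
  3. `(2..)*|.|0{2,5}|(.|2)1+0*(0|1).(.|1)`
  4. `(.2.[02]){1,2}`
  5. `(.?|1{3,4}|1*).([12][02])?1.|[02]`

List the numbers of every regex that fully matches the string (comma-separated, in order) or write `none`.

2

1 → no match
2 → match
3 → no match
4 → no match
5 → no match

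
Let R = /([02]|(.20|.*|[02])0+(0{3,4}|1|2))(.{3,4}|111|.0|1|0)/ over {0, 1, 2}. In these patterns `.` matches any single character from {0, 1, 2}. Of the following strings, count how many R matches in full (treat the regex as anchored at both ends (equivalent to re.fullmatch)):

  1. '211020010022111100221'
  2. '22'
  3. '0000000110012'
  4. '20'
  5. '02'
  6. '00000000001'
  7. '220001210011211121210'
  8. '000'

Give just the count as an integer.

3

1 → no match
2 → no match
3 → no match
4 → match
5 → no match
6 → match
7 → no match
8 → match
Total matched: 3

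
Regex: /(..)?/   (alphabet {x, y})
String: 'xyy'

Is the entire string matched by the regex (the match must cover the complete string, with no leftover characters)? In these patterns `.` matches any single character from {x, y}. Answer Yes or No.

No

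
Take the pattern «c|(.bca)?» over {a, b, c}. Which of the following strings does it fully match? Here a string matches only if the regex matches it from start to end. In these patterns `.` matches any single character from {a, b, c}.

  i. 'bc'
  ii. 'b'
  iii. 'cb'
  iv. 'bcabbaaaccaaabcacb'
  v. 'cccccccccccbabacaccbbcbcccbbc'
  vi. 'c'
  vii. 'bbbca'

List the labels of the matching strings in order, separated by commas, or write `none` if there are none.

i → no match
ii → no match
iii → no match
iv → no match
v → no match
vi → match
vii → no match

vi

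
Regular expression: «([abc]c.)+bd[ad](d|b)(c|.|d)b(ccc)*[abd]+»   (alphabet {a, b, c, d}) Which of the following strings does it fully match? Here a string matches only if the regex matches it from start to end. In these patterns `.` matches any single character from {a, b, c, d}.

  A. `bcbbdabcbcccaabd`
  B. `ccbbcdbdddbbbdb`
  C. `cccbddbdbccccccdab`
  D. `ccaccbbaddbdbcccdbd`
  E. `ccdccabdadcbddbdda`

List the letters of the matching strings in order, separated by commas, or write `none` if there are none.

A, B, C, E

A → match
B → match
C → match
D → no match
E → match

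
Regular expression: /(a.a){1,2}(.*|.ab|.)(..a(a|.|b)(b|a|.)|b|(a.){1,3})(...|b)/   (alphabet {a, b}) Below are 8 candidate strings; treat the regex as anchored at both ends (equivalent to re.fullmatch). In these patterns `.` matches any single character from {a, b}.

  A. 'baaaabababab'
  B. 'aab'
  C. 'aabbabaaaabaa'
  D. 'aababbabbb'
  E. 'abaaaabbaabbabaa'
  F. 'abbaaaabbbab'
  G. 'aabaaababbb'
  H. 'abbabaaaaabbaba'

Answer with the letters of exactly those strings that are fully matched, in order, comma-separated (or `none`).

none

A → no match — must start with 'a'
B → no match
C → no match
D → no match
E → no match
F → no match
G → no match
H → no match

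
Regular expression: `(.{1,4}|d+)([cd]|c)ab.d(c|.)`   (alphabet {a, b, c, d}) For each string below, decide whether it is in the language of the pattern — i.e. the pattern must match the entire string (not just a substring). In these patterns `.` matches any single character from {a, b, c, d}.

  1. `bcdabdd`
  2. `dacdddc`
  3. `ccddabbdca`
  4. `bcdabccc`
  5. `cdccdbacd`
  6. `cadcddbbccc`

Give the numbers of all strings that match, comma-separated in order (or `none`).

1 → no match
2 → no match
3 → no match
4 → no match
5 → no match
6 → no match

none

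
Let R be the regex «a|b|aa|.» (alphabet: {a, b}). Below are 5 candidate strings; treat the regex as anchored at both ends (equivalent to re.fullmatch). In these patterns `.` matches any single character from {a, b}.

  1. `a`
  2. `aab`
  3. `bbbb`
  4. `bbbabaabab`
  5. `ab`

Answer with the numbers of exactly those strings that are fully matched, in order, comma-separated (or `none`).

1 → match
2 → no match
3 → no match
4 → no match
5 → no match

1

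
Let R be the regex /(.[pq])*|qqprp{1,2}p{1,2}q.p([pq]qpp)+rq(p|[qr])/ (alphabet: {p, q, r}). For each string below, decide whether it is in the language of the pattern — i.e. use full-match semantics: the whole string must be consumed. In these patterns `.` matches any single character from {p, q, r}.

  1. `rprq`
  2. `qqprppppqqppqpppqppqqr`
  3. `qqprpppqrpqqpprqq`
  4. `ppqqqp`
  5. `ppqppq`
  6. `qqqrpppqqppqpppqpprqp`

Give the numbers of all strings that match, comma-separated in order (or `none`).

1 → match
2 → no match
3 → match
4 → match
5 → match
6 → no match

1, 3, 4, 5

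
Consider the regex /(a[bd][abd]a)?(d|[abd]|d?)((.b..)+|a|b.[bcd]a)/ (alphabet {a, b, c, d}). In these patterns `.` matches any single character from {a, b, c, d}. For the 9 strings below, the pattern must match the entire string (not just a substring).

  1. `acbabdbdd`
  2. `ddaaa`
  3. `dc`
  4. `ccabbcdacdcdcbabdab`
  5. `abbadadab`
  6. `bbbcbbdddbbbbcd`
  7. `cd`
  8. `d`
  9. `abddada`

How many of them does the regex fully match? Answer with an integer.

1

1 → match
2 → no match
3 → no match
4 → no match
5 → no match
6 → no match
7 → no match
8 → no match
9 → no match
Total matched: 1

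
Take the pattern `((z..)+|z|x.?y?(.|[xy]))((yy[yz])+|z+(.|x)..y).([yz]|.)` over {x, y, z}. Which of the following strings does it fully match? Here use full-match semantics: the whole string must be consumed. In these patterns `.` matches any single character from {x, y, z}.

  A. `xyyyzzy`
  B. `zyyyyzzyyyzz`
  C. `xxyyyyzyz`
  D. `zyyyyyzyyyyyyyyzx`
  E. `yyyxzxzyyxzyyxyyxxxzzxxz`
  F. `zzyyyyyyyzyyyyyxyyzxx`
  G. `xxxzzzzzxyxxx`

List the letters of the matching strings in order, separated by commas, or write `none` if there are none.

A. `xyyyzzy` → match
B. `zyyyyzzyyyzz` → no match
C. `xxyyyyzyz` → match
D → no match
E → no match
F → no match
G → no match

A, C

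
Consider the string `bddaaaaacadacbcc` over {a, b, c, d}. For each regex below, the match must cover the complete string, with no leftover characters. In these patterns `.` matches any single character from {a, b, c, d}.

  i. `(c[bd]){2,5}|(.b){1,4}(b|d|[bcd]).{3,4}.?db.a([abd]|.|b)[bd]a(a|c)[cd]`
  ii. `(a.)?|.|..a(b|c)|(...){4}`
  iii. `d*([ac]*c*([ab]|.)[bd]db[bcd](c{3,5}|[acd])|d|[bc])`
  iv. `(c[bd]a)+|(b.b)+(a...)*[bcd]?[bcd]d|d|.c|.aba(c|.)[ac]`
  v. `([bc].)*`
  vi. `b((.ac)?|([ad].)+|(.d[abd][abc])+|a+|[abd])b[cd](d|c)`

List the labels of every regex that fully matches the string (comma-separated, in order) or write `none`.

i → no match
ii → no match
iii → no match
iv → no match
v → no match
vi → match

vi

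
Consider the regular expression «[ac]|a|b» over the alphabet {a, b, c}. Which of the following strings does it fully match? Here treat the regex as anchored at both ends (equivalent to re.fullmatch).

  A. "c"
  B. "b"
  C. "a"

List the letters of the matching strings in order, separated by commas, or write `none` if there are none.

A. "c" → match
B. "b" → match
C. "a" → match

A, B, C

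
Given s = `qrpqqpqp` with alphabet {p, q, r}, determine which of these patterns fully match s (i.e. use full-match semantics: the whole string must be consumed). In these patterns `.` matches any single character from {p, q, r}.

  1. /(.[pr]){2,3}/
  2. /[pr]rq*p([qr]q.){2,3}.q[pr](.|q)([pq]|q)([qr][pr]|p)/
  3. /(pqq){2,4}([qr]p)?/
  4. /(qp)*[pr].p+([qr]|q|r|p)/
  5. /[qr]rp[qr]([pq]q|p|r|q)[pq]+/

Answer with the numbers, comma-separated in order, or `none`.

1 → no match
2 → no match
3 → no match — must start with `pqq`
4 → no match
5 → match

5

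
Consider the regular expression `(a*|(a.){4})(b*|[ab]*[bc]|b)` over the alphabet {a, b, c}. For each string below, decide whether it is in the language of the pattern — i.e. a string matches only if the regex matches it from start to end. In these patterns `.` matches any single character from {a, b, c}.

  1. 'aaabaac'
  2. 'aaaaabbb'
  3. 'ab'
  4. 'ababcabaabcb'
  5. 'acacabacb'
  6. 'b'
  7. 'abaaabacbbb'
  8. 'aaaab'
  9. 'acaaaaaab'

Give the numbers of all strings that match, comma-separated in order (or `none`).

1. 'aaabaac' → match
2. 'aaaaabbb' → match
3. 'ab' → match
4. 'ababcabaabcb' → no match
5. 'acacabacb' → match
6. 'b' → match
7. 'abaaabacbbb' → match
8. 'aaaab' → match
9. 'acaaaaaab' → match

1, 2, 3, 5, 6, 7, 8, 9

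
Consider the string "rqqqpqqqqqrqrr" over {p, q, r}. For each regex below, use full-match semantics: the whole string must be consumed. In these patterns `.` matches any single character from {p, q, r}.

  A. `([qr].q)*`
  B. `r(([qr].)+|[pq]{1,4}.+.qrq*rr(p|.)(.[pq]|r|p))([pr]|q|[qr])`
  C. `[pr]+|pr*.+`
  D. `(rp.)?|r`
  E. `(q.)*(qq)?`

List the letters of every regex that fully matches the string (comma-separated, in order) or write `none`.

B

A → no match
B → match
C → no match
D → no match
E → no match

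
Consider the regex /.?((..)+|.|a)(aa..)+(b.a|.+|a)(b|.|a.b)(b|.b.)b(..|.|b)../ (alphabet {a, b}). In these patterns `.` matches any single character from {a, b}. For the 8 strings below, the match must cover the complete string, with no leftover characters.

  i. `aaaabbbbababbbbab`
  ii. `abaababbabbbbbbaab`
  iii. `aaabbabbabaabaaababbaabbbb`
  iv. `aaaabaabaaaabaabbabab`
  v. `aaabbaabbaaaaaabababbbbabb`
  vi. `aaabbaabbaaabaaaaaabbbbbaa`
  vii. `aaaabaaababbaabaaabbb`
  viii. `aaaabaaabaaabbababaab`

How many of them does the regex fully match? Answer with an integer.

6

i → match
ii → match
iii → no match
iv → match
v → match
vi → match
vii → no match
viii → match
Total matched: 6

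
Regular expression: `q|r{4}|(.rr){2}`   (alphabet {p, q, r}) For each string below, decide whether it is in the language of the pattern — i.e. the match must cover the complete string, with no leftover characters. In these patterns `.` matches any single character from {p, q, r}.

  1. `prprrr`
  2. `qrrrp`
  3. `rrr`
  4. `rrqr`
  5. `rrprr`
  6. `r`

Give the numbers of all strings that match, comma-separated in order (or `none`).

none

1 → no match
2 → no match
3 → no match
4 → no match
5 → no match
6 → no match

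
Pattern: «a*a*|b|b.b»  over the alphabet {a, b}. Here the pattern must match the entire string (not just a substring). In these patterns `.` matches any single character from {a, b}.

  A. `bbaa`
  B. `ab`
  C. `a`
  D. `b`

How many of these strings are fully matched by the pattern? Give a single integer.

A → no match
B → no match
C → match
D → match
Total matched: 2

2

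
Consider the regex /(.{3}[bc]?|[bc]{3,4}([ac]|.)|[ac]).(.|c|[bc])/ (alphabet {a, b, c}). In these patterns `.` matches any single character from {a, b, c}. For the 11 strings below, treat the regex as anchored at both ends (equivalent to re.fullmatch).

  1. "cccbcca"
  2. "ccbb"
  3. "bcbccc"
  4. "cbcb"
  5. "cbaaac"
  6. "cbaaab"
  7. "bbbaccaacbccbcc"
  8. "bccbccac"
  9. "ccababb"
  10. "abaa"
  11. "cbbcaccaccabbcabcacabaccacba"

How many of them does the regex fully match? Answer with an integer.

2

1. "cccbcca" → match
2. "ccbb" → no match
3. "bcbccc" → match
4. "cbcb" → no match
5. "cbaaac" → no match
6. "cbaaab" → no match
7 → no match
8. "bccbccac" → no match
9. "ccababb" → no match
10. "abaa" → no match
11 → no match
Total matched: 2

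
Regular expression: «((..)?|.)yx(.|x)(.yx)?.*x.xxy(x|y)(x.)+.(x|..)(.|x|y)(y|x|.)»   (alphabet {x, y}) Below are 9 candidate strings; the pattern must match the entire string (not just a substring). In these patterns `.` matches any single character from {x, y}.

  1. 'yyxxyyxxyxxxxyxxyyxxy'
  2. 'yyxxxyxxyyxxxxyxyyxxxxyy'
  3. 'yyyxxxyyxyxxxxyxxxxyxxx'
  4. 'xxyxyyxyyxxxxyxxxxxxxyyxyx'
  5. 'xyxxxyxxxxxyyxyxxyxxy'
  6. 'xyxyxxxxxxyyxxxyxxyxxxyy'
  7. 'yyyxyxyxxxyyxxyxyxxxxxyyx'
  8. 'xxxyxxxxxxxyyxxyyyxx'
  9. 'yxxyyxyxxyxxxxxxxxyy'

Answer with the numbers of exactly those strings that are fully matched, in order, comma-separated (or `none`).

1, 3, 4, 5, 9

1 → match
2 → no match
3 → match
4 → match
5 → match
6 → no match
7 → no match
8 → no match
9 → match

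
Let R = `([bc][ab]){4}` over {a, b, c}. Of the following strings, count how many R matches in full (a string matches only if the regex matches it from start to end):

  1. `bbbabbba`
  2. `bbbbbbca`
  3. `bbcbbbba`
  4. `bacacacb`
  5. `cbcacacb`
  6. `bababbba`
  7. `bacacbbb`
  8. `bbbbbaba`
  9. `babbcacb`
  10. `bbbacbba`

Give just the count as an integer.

1 → match
2 → match
3 → match
4 → match
5 → match
6 → match
7 → match
8 → match
9 → match
10 → match
Total matched: 10

10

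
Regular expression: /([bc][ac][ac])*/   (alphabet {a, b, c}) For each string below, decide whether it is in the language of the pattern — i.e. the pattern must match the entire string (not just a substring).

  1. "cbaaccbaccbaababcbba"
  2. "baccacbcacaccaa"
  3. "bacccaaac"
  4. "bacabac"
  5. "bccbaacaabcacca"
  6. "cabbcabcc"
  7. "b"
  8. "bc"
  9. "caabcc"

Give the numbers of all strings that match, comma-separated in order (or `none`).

2, 5, 9

1 → no match
2 → match
3 → no match
4 → no match
5 → match
6 → no match
7 → no match
8 → no match
9 → match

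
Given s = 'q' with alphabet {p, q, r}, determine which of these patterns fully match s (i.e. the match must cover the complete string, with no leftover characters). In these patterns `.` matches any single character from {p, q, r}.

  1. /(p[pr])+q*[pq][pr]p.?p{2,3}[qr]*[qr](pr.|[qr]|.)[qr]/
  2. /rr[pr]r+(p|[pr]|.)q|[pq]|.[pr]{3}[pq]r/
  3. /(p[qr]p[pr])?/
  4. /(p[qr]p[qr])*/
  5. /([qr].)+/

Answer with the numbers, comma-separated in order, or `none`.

1 → no match — must start with 'p'
2 → match
3 → no match
4 → no match
5 → no match

2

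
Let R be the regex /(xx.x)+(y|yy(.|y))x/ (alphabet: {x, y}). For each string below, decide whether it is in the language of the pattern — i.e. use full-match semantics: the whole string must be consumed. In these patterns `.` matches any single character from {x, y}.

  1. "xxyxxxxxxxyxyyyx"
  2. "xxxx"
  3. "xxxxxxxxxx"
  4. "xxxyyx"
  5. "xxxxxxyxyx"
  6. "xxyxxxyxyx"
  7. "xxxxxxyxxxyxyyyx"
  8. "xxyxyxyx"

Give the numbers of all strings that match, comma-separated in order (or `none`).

1 → match
2 → no match
3 → no match
4 → no match
5 → match
6 → match
7 → match
8 → no match

1, 5, 6, 7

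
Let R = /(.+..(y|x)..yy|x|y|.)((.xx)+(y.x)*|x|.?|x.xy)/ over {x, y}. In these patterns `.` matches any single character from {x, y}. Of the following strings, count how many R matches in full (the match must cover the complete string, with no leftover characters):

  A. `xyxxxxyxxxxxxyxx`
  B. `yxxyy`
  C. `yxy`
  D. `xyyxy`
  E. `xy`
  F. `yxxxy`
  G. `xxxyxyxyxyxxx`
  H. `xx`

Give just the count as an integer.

A → no match
B → no match
C → no match
D → no match
E → match
F → match
G → no match
H → match
Total matched: 3

3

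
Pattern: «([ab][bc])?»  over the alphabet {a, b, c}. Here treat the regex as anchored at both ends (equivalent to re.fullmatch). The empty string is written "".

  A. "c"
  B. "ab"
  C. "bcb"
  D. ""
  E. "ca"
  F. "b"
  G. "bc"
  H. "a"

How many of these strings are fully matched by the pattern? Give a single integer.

A → no match
B → match
C → no match
D → match
E → no match
F → no match
G → match
H → no match
Total matched: 3

3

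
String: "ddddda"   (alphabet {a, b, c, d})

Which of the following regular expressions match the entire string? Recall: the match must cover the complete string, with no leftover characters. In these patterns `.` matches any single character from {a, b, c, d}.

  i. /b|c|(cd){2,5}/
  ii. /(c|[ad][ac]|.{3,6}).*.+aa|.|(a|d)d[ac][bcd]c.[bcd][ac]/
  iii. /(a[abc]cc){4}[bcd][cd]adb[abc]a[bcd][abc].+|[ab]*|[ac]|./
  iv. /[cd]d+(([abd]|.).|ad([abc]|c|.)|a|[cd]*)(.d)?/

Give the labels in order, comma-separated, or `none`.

iv

i → no match
ii → no match
iii → no match
iv → match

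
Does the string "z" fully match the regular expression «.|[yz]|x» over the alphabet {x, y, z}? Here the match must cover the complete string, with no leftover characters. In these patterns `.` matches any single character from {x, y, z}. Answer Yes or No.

Yes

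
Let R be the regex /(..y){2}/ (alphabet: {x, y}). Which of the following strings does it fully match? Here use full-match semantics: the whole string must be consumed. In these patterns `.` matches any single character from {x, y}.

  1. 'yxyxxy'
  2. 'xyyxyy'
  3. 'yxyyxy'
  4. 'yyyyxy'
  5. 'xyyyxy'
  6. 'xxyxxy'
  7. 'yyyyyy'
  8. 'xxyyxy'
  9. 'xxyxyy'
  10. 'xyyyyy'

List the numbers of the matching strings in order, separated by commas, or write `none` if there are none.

1 → match
2 → match
3 → match
4 → match
5 → match
6 → match
7 → match
8 → match
9 → match
10 → match

1, 2, 3, 4, 5, 6, 7, 8, 9, 10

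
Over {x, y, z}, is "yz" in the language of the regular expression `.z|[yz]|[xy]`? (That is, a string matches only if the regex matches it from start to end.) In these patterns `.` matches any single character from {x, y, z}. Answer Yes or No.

Yes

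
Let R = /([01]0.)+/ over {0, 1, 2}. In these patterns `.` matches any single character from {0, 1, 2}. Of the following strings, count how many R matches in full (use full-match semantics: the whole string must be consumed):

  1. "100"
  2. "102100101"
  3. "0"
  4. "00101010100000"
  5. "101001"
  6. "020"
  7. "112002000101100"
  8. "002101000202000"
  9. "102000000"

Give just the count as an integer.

4

1 → match
2 → match
3 → no match
4 → no match
5 → match
6 → no match
7 → no match
8 → no match
9 → match
Total matched: 4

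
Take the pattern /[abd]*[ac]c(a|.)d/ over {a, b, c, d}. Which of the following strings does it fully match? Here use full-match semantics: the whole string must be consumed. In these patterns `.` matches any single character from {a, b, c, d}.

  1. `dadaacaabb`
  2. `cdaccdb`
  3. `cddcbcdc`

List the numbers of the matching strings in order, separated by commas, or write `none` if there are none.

none

1 → no match — must end with `d`
2 → no match — must end with `d`
3 → no match — must end with `d`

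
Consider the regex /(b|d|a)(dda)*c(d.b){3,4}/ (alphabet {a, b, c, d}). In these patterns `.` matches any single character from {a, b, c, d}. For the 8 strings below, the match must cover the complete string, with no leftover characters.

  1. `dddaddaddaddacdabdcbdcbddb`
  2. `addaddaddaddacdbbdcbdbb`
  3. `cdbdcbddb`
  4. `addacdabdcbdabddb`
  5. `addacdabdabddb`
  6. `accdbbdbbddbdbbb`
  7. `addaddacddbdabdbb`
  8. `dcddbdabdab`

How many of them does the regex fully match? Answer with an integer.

6

1 → match
2 → match
3 → no match
4 → match
5 → match
6 → no match
7 → match
8 → match
Total matched: 6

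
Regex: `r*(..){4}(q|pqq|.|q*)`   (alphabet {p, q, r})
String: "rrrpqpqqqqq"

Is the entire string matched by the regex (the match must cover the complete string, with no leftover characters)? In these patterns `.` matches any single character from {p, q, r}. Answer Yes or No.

Yes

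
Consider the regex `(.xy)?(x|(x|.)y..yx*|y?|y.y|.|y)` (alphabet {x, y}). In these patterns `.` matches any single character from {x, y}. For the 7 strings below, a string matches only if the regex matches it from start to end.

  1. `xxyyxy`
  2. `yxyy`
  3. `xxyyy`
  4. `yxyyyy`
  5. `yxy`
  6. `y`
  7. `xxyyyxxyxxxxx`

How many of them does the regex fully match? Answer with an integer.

6

1 → match
2 → match
3 → no match
4 → match
5 → match
6 → match
7 → match
Total matched: 6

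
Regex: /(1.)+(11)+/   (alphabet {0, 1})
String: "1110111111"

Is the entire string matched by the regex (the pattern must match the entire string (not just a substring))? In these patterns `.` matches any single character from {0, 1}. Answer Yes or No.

Yes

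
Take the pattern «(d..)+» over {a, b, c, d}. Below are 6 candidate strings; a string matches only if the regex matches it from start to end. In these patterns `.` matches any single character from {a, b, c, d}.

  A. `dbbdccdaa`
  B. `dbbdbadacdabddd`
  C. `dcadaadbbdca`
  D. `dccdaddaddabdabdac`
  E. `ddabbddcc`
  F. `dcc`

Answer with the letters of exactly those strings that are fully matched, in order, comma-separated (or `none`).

A, B, C, D, F

A → match
B → match
C → match
D → match
E → no match
F → match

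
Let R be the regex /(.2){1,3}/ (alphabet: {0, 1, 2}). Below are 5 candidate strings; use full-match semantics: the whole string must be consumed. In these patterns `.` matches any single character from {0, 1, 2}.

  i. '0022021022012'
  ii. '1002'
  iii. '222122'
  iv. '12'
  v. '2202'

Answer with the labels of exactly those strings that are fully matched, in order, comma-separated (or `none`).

i → no match
ii. '1002' → no match
iii. '222122' → no match
iv. '12' → match
v. '2202' → match

iv, v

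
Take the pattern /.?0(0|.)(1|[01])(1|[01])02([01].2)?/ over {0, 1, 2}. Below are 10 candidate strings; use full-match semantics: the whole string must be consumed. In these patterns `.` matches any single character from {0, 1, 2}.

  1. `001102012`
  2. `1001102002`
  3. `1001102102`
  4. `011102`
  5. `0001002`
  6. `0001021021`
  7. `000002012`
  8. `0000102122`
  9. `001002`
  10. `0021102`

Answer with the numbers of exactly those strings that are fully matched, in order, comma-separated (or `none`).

1 → match
2 → match
3 → match
4 → match
5 → match
6 → no match
7 → match
8 → match
9 → match
10 → match

1, 2, 3, 4, 5, 7, 8, 9, 10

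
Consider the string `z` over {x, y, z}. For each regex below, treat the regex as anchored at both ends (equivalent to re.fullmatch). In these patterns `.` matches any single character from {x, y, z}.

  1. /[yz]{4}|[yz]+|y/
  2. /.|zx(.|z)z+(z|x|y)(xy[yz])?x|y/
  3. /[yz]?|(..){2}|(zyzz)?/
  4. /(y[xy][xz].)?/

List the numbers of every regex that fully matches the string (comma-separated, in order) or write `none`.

1 → match
2 → match
3 → match
4 → no match

1, 2, 3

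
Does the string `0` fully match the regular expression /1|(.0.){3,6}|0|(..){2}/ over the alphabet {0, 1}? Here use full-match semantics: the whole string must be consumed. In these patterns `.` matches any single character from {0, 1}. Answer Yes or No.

Yes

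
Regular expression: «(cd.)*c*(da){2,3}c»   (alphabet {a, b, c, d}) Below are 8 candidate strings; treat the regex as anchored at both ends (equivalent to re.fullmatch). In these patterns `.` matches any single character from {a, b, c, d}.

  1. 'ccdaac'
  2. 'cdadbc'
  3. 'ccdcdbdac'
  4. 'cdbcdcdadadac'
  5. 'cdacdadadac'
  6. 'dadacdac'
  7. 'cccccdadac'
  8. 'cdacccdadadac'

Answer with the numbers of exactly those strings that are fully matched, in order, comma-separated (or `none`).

4, 5, 7, 8

1 → no match — must end with 'dac'
2 → no match — must end with 'dac'
3 → no match
4 → match
5 → match
6 → no match
7 → match
8 → match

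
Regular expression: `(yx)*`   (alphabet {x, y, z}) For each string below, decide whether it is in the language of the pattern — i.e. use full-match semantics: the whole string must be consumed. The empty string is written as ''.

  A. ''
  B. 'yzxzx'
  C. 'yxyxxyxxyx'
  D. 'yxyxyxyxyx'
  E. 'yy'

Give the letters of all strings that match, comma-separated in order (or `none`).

A → match
B → no match
C → no match
D → match
E → no match

A, D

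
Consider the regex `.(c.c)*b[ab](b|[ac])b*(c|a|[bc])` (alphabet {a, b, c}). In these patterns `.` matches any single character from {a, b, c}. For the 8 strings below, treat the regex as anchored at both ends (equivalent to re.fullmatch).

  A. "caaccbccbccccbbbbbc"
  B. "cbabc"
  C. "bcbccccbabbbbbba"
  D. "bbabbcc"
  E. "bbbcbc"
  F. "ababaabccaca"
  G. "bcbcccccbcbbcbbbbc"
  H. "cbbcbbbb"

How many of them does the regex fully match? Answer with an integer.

5

A → no match
B → match
C → match
D → no match
E → match
F → no match
G → match
H → match
Total matched: 5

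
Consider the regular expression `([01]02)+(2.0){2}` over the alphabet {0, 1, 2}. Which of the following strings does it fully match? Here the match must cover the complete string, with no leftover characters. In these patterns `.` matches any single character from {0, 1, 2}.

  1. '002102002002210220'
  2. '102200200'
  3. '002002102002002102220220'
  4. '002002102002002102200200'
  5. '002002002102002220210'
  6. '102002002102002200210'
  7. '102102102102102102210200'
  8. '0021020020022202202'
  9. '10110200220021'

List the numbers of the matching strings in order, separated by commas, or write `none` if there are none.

1 → match
2 → match
3 → match
4 → match
5 → match
6 → match
7 → match
8 → no match — must end with '0'
9 → no match — must end with '0'

1, 2, 3, 4, 5, 6, 7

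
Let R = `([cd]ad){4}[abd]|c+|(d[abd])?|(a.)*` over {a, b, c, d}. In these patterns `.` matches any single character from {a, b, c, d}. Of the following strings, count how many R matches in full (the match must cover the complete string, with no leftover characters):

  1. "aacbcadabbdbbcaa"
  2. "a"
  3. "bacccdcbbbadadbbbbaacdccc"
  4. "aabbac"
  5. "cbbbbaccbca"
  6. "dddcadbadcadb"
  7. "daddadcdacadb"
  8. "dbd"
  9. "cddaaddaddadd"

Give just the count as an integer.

1 → no match
2 → no match
3 → no match
4 → no match
5 → no match
6 → no match
7 → no match
8 → no match
9 → no match
Total matched: 0

0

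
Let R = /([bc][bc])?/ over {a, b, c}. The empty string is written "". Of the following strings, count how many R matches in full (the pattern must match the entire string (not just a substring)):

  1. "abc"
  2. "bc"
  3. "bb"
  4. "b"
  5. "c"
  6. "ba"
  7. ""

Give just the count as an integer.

3

1 → no match
2 → match
3 → match
4 → no match
5 → no match
6 → no match
7 → match
Total matched: 3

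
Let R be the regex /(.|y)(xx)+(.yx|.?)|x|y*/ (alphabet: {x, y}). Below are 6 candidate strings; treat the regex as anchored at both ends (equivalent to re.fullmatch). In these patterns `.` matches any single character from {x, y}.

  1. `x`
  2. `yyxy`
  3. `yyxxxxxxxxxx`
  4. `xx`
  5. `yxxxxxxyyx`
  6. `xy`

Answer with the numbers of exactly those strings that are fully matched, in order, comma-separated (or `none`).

1, 5

1 → match
2 → no match
3 → no match
4 → no match
5 → match
6 → no match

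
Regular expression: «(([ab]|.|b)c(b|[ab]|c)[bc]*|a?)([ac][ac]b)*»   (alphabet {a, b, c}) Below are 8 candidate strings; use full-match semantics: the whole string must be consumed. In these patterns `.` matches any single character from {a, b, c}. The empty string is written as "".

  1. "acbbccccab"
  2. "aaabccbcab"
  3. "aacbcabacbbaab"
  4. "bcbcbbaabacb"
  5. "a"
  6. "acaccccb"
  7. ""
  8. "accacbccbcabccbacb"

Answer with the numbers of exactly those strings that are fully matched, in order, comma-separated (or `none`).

1 → match
2 → match
3 → no match
4 → match
5 → match
6 → match
7 → match
8 → match

1, 2, 4, 5, 6, 7, 8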